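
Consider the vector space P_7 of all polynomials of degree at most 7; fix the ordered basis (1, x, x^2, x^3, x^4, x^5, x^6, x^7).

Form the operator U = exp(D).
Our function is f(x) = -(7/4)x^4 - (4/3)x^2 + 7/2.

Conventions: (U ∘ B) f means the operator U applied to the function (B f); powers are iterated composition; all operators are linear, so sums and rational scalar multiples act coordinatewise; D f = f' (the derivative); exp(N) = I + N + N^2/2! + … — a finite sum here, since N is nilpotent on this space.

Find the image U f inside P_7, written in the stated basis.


g(x) = -(7/4)x^4 - 7x^3 - (71/6)x^2 - (29/3)x + 5/12

order-1 term: -7x^3 - (8/3)x
order-2 term: -(21/2)x^2 - 4/3
order-3 term: -7x
order-4 term: -7/4
the series for exp(D) f terminates at order 4
exp(D) f = -(7/4)x^4 - 7x^3 - (71/6)x^2 - (29/3)x + 5/12


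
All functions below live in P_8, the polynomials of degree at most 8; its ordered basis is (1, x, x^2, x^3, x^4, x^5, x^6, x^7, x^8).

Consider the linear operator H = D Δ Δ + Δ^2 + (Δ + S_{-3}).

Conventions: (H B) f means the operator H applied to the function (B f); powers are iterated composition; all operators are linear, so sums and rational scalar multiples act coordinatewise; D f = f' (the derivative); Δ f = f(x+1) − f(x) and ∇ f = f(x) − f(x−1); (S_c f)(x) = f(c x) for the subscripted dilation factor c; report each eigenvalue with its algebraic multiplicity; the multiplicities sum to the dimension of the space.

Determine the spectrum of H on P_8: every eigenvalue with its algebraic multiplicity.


λ = -2187 (multiplicity 1), λ = -243 (multiplicity 1), λ = -27 (multiplicity 1), λ = -3 (multiplicity 1), λ = 1 (multiplicity 1), λ = 9 (multiplicity 1), λ = 81 (multiplicity 1), λ = 729 (multiplicity 1), λ = 6561 (multiplicity 1)

image of 1: 1
image of x: -3x + 1
image of x^2: 9x^2 + 2x + 3
image of x^3: -27x^3 + 3x^2 + 9x + 13
image of x^4: 81x^4 + 4x^3 + 18x^2 + 52x + 39
image of x^5: -243x^5 + 5x^4 + 30x^3 + 130x^2 + 195x + 101
image of x^6: 729x^6 + 6x^5 + 45x^4 + 260x^3 + 585x^2 + 606x + 243
image of x^7: -2187x^7 + 7x^6 + 63x^5 + 455x^4 + 1365x^3 + 2121x^2 + 1701x + 561
image of x^8: 6561x^8 + 8x^7 + 84x^6 + 728x^5 + 2730x^4 + 5656x^3 + 6804x^2 + 4488x + 1263
the matrix is upper triangular; its diagonal is (1, -3, 9, -27, 81, -243, 729, -2187, 6561)
for a triangular matrix the eigenvalues are the diagonal entries, with algebraic multiplicity their repetition count


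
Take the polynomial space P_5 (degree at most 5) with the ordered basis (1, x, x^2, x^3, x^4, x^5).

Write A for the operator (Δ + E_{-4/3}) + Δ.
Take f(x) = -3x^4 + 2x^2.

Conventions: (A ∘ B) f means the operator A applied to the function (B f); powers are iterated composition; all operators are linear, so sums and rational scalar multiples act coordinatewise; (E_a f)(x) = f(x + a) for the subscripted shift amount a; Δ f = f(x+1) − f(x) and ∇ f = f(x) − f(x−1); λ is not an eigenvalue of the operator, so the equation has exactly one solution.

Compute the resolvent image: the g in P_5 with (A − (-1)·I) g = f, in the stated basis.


write g with unknown coordinates in the stated basis and equate coefficients in (A − (-1)·I) g = f
solving from the highest basis element down gives g = -(3/2)x^4 + 2x^3 + 16x^2 - (208/9)x - 329/18
check: A g = -(3/2)x^4 - 2x^3 - 14x^2 + (208/9)x + 329/18
so A g − (-1)·g = -3x^4 + 2x^2 = f ✓

the result is g(x) = -(3/2)x^4 + 2x^3 + 16x^2 - (208/9)x - 329/18


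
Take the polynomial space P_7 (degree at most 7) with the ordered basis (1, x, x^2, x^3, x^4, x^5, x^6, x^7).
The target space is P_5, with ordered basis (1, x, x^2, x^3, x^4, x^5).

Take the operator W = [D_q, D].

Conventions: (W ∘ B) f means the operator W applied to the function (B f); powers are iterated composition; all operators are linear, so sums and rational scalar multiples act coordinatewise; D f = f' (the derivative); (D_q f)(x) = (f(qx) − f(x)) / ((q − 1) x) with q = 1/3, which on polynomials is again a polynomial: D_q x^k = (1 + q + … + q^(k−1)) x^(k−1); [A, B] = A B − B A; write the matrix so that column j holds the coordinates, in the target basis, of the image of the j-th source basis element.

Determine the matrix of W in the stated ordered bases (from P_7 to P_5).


image of 1: 0
image of x: 0
image of x^2: 2/3
image of x^3: (10/9)x
image of x^4: (4/3)x^2
image of x^5: (116/81)x^3
image of x^6: (358/243)x^4
image of x^7: (362/243)x^5
each image's coordinates form column j of the matrix

the matrix is [[0, 0, 2/3, 0, 0, 0, 0, 0]; [0, 0, 0, 10/9, 0, 0, 0, 0]; [0, 0, 0, 0, 4/3, 0, 0, 0]; [0, 0, 0, 0, 0, 116/81, 0, 0]; [0, 0, 0, 0, 0, 0, 358/243, 0]; [0, 0, 0, 0, 0, 0, 0, 362/243]] (rows listed top to bottom)


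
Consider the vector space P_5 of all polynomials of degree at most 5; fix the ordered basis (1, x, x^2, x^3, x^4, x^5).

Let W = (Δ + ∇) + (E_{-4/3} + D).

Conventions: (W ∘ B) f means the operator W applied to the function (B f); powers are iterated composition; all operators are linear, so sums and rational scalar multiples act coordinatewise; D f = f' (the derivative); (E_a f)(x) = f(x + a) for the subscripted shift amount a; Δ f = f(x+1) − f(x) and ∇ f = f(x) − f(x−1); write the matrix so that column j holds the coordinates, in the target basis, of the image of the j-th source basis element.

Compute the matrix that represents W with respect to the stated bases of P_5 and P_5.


the matrix is [[1, 5/3, 16/9, -10/27, 256/81, -538/243]; [0, 1, 10/3, 16/3, -40/27, 1280/81]; [0, 0, 1, 5, 32/3, -100/27]; [0, 0, 0, 1, 20/3, 160/9]; [0, 0, 0, 0, 1, 25/3]; [0, 0, 0, 0, 0, 1]] (rows listed top to bottom)

image of 1: 1
image of x: x + 5/3
image of x^2: x^2 + (10/3)x + 16/9
image of x^3: x^3 + 5x^2 + (16/3)x - 10/27
image of x^4: x^4 + (20/3)x^3 + (32/3)x^2 - (40/27)x + 256/81
image of x^5: x^5 + (25/3)x^4 + (160/9)x^3 - (100/27)x^2 + (1280/81)x - 538/243
each image's coordinates form column j of the matrix


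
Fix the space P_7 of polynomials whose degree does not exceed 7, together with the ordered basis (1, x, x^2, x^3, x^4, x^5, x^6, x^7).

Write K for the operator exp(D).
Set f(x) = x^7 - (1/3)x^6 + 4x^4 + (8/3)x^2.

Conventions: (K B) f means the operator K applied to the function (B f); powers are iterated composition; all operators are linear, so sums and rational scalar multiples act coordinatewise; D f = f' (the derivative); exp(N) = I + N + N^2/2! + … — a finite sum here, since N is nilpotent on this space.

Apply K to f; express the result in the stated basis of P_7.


order-1 term: 7x^6 - 2x^5 + 16x^3 + (16/3)x
order-2 term: 21x^5 - 5x^4 + 24x^2 + 8/3
order-3 term: 35x^4 - (20/3)x^3 + 16x
order-4 term: 35x^3 - 5x^2 + 4
order-5 term: 21x^2 - 2x
order-6 term: 7x - 1/3
order-7 term: 1
the series for exp(D) f terminates at order 7
exp(D) f = x^7 + (20/3)x^6 + 19x^5 + 34x^4 + (133/3)x^3 + (128/3)x^2 + (79/3)x + 22/3

g(x) = x^7 + (20/3)x^6 + 19x^5 + 34x^4 + (133/3)x^3 + (128/3)x^2 + (79/3)x + 22/3


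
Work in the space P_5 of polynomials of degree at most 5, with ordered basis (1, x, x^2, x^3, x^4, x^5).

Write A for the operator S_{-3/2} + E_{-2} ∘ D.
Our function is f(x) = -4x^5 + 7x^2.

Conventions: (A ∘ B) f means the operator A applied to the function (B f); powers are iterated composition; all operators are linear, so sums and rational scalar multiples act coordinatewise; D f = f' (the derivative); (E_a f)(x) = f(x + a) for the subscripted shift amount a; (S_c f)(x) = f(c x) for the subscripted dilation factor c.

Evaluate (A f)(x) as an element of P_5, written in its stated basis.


S_{-3/2} f = (243/8)x^5 + (63/4)x^2
D f = -20x^4 + 14x
E_{-2} D f = -20x^4 + 160x^3 - 480x^2 + 654x - 348
(S_{-3/2} + E_{-2} ∘ D) f = (243/8)x^5 - 20x^4 + 160x^3 - (1857/4)x^2 + 654x - 348

the image equals g(x) = (243/8)x^5 - 20x^4 + 160x^3 - (1857/4)x^2 + 654x - 348


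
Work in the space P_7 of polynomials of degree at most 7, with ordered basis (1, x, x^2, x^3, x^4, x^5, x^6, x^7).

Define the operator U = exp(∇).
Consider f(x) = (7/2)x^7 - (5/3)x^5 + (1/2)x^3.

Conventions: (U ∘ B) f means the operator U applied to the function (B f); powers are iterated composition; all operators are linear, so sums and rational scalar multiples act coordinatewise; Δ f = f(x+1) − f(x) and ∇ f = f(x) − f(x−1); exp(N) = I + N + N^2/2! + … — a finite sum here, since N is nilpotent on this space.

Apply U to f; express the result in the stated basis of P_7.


g(x) = (7/2)x^7 + (49/2)x^6 - (5/3)x^5 - (785/6)x^4 + 123x^3 + (991/6)x^2 - (1373/6)x + 83/3

order-1 term: (49/2)x^6 - (147/2)x^5 + (685/6)x^4 - (635/6)x^3 + (175/3)x^2 - (53/3)x + 7/3
order-2 term: (147/2)x^5 - (735/2)x^4 + (5045/6)x^3 - (2105/2)x^2 + (2108/3)x - 197
order-3 term: (245/2)x^4 - 735x^3 + (10925/6)x^2 - 2155x + 3037/3
order-4 term: (245/2)x^3 - 735x^2 + (9505/6)x - 3625/3
order-5 term: (147/2)x^2 - (735/2)x + 1465/3
order-6 term: (49/2)x - 147/2
order-7 term: 7/2
the series for exp(∇) f terminates at order 7
exp(∇) f = (7/2)x^7 + (49/2)x^6 - (5/3)x^5 - (785/6)x^4 + 123x^3 + (991/6)x^2 - (1373/6)x + 83/3


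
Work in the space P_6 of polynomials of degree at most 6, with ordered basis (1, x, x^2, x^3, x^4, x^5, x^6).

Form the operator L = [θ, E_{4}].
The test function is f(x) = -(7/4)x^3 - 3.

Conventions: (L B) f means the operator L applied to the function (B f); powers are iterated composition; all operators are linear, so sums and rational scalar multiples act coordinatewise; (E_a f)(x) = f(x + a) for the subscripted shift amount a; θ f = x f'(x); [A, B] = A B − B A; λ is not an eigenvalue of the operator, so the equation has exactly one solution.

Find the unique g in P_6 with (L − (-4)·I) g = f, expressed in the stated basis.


the result is g(x) = -(7/16)x^3 - (21/16)x^2 - (105/8)x - 363/8

write g with unknown coordinates in the stated basis and equate coefficients in (L − (-4)·I) g = f
solving from the highest basis element down gives g = -(7/16)x^3 - (21/16)x^2 - (105/8)x - 363/8
check: L g = (21/4)x^2 + (105/2)x + 357/2
so L g − (-4)·g = -(7/4)x^3 - 3 = f ✓


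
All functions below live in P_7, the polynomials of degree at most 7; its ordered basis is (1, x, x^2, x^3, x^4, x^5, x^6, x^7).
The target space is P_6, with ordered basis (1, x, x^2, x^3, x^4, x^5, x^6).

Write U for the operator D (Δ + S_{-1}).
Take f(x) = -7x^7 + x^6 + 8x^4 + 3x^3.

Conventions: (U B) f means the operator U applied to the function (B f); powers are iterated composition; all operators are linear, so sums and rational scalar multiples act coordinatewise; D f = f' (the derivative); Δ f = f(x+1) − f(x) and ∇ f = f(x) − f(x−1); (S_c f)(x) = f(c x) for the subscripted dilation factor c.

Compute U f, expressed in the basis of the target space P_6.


Δ f = -49x^6 - 141x^5 - 230x^4 - 193x^3 - 75x^2 - 2x + 5
S_{-1} f = 7x^7 + x^6 + 8x^4 - 3x^3
(Δ + S_{-1}) f = 7x^7 - 48x^6 - 141x^5 - 222x^4 - 196x^3 - 75x^2 - 2x + 5
D (Δ + S_{-1}) f = 49x^6 - 288x^5 - 705x^4 - 888x^3 - 588x^2 - 150x - 2

g(x) = 49x^6 - 288x^5 - 705x^4 - 888x^3 - 588x^2 - 150x - 2


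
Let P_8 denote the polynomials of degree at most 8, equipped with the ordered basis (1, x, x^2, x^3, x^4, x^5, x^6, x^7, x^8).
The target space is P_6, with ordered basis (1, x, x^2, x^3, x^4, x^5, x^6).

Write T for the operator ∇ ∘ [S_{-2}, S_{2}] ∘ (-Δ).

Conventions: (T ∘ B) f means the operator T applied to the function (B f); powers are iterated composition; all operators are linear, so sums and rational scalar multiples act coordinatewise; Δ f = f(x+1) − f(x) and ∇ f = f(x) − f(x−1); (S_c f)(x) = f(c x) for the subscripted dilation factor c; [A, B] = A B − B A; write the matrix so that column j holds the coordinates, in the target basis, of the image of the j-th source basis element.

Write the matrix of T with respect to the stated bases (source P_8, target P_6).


image of 1: 0
image of x: 0
image of x^2: 0
image of x^3: 0
image of x^4: 0
image of x^5: 0
image of x^6: 0
image of x^7: 0
image of x^8: 0
each image's coordinates form column j of the matrix

the matrix is [[0, 0, 0, 0, 0, 0, 0, 0, 0]; [0, 0, 0, 0, 0, 0, 0, 0, 0]; [0, 0, 0, 0, 0, 0, 0, 0, 0]; [0, 0, 0, 0, 0, 0, 0, 0, 0]; [0, 0, 0, 0, 0, 0, 0, 0, 0]; [0, 0, 0, 0, 0, 0, 0, 0, 0]; [0, 0, 0, 0, 0, 0, 0, 0, 0]] (rows listed top to bottom)


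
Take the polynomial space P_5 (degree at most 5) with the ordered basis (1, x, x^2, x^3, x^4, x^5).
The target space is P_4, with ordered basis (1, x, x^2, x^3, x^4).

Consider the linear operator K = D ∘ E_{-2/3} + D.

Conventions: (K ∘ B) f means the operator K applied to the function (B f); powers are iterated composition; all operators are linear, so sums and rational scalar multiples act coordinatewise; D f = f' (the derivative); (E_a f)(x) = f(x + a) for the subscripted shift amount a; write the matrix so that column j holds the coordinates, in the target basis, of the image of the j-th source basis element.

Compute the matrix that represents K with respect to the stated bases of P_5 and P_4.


image of 1: 0
image of x: 2
image of x^2: 4x - 4/3
image of x^3: 6x^2 - 4x + 4/3
image of x^4: 8x^3 - 8x^2 + (16/3)x - 32/27
image of x^5: 10x^4 - (40/3)x^3 + (40/3)x^2 - (160/27)x + 80/81
each image's coordinates form column j of the matrix

the matrix is [[0, 2, -4/3, 4/3, -32/27, 80/81]; [0, 0, 4, -4, 16/3, -160/27]; [0, 0, 0, 6, -8, 40/3]; [0, 0, 0, 0, 8, -40/3]; [0, 0, 0, 0, 0, 10]] (rows listed top to bottom)


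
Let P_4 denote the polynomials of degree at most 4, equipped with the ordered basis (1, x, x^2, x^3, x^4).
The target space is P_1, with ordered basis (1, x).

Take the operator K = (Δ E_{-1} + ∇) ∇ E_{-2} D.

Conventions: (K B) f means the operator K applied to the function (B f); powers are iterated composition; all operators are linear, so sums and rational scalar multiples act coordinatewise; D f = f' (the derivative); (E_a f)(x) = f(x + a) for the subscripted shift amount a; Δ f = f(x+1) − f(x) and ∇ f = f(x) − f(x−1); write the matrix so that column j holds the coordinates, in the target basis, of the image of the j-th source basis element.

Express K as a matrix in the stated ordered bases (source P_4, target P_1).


image of 1: 0
image of x: 0
image of x^2: 0
image of x^3: 12
image of x^4: 48x - 144
each image's coordinates form column j of the matrix

the matrix is [[0, 0, 0, 12, -144]; [0, 0, 0, 0, 48]] (rows listed top to bottom)


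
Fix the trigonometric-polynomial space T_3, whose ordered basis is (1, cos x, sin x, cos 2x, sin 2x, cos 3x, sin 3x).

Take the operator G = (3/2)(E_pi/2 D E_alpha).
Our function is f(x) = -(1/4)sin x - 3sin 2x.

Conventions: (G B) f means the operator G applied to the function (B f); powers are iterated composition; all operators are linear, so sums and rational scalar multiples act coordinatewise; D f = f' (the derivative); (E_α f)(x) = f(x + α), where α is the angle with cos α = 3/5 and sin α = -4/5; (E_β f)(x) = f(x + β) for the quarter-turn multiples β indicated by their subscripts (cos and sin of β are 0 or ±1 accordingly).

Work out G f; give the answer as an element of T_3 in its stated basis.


g(x) = -(3/10)cos x + (9/40)sin x - (63/25)cos 2x + (216/25)sin 2x

E_alpha f = (1/5)cos x - (3/20)sin x + (72/25)cos 2x + (21/25)sin 2x
D E_alpha f = -(3/20)cos x - (1/5)sin x + (42/25)cos 2x - (144/25)sin 2x
E_pi/2 D E_alpha f = -(1/5)cos x + (3/20)sin x - (42/25)cos 2x + (144/25)sin 2x
((3/2)(E_pi/2 D E_alpha)) f = -(3/10)cos x + (9/40)sin x - (63/25)cos 2x + (216/25)sin 2x


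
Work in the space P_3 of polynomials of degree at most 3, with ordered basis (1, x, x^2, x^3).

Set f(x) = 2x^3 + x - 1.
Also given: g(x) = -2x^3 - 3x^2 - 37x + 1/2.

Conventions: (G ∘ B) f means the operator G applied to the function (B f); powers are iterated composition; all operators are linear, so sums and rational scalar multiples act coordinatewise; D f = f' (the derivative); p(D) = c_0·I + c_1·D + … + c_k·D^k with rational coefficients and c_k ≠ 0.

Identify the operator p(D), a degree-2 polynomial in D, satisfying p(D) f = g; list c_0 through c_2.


D^0 f = 2x^3 + x - 1
D^1 f = 6x^2 + 1
D^2 f = 12x
matching coefficients of g against c_0 f + c_1 Df + … from the top degree down determines the c_i
solution: c_0 = -1, c_1 = -1/2, c_2 = -3

c_0 = -1, c_1 = -1/2, c_2 = -3


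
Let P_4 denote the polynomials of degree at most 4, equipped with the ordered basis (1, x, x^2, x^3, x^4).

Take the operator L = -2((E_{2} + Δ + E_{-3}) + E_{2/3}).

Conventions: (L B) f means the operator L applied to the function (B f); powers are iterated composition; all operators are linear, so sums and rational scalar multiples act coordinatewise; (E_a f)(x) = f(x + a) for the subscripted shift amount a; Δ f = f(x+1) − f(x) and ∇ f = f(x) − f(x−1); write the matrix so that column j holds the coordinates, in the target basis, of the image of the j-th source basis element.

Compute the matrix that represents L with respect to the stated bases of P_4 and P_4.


image of 1: -6
image of x: -6x - 4/3
image of x^2: -6x^2 - (8/3)x - 260/9
image of x^3: -6x^3 - 4x^2 - (260/3)x + 956/27
image of x^4: -6x^4 - (16/3)x^3 - (520/3)x^2 + (3824/27)x - 15908/81
each image's coordinates form column j of the matrix

the matrix is [[-6, -4/3, -260/9, 956/27, -15908/81]; [0, -6, -8/3, -260/3, 3824/27]; [0, 0, -6, -4, -520/3]; [0, 0, 0, -6, -16/3]; [0, 0, 0, 0, -6]] (rows listed top to bottom)


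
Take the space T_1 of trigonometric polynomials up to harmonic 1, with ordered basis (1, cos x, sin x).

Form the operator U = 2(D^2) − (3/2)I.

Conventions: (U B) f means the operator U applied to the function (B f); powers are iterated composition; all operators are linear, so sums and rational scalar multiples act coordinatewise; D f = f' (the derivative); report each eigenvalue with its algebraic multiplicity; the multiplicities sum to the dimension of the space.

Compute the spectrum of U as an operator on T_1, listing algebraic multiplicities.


image of 1: -3/2
image of cos x: -(7/2)cos x
image of sin x: -(7/2)sin x
the matrix is diagonal; its diagonal is (-3/2, -7/2, -7/2)
for a triangular matrix the eigenvalues are the diagonal entries, with algebraic multiplicity their repetition count

λ = -7/2 (multiplicity 2), λ = -3/2 (multiplicity 1)


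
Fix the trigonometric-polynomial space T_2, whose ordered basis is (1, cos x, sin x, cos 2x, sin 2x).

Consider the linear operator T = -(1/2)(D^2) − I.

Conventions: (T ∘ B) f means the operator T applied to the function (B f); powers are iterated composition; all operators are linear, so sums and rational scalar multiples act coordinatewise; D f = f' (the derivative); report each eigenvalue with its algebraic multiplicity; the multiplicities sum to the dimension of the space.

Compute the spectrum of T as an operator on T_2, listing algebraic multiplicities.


λ = -1 (multiplicity 1), λ = -1/2 (multiplicity 2), λ = 1 (multiplicity 2)

image of 1: -1
image of cos x: -(1/2)cos x
image of sin x: -(1/2)sin x
image of cos 2x: cos 2x
image of sin 2x: sin 2x
the matrix is diagonal; its diagonal is (-1, -1/2, -1/2, 1, 1)
for a triangular matrix the eigenvalues are the diagonal entries, with algebraic multiplicity their repetition count


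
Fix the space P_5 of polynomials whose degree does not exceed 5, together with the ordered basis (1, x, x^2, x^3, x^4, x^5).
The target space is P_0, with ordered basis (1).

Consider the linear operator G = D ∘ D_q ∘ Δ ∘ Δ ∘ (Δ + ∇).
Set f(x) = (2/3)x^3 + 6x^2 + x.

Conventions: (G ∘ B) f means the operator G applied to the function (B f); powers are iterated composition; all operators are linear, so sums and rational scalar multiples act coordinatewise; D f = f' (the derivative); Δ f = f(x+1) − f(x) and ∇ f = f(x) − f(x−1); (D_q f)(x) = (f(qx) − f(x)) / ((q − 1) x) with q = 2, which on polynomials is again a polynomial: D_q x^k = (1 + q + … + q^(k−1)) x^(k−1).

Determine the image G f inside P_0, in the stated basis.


Δ f = 2x^2 + 14x + 23/3
∇ f = 2x^2 + 10x - 13/3
(Δ + ∇) f = 4x^2 + 24x + 10/3
Δ (Δ + ∇) f = 8x + 28
Δ (Δ ∘ (Δ + ∇)) f = 8
D_q Δ (Δ ∘ (Δ + ∇)) f = 0
D D_q Δ (Δ ∘ (Δ + ∇)) f = 0

the result is g(x) = 0


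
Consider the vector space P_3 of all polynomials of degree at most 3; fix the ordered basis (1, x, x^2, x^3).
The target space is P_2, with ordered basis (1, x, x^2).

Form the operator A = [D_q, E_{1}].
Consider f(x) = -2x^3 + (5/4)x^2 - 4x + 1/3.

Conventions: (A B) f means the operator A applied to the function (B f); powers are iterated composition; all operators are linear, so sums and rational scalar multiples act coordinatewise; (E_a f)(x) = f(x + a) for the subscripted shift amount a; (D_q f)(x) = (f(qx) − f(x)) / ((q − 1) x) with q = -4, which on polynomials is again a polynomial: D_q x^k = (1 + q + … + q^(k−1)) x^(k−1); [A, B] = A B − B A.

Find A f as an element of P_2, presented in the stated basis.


the image equals g(x) = 70x + 105/4

E_{1} f = -2x^3 - (19/4)x^2 - (15/2)x - 53/12
D_q E_{1} f = -26x^2 + (57/4)x - 15/2
D_q f = -26x^2 - (15/4)x - 4
E_{1} D_q f = -26x^2 - (223/4)x - 135/4
[D_q, E_{1}] f = 70x + 105/4


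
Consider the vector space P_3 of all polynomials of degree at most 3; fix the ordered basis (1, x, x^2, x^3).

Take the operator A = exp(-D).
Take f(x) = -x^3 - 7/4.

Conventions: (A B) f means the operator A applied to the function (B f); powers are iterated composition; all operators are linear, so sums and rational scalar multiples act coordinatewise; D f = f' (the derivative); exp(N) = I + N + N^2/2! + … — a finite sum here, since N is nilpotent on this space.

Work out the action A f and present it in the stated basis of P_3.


order-1 term: 3x^2
order-2 term: -3x
order-3 term: 1
the series for exp(-D) f terminates at order 3
exp(-D) f = -x^3 + 3x^2 - 3x - 3/4

the image equals g(x) = -x^3 + 3x^2 - 3x - 3/4


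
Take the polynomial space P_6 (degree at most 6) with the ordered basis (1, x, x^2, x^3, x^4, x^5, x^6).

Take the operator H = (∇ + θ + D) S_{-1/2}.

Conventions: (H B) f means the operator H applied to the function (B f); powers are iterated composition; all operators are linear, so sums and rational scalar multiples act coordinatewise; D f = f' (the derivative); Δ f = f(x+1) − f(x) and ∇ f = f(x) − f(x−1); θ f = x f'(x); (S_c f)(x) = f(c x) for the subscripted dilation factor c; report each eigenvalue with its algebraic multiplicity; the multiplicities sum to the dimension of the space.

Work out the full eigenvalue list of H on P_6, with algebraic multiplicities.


image of 1: 0
image of x: -(1/2)x - 1
image of x^2: (1/2)x^2 + x - 1/4
image of x^3: -(3/8)x^3 - (3/4)x^2 + (3/8)x - 1/8
image of x^4: (1/4)x^4 + (1/2)x^3 - (3/8)x^2 + (1/4)x - 1/16
image of x^5: -(5/32)x^5 - (5/16)x^4 + (5/16)x^3 - (5/16)x^2 + (5/32)x - 1/32
image of x^6: (3/32)x^6 + (3/16)x^5 - (15/64)x^4 + (5/16)x^3 - (15/64)x^2 + (3/32)x - 1/64
the matrix is upper triangular; its diagonal is (0, -1/2, 1/2, -3/8, 1/4, -5/32, 3/32)
for a triangular matrix the eigenvalues are the diagonal entries, with algebraic multiplicity their repetition count

λ = -1/2 (multiplicity 1), λ = -3/8 (multiplicity 1), λ = -5/32 (multiplicity 1), λ = 0 (multiplicity 1), λ = 3/32 (multiplicity 1), λ = 1/4 (multiplicity 1), λ = 1/2 (multiplicity 1)


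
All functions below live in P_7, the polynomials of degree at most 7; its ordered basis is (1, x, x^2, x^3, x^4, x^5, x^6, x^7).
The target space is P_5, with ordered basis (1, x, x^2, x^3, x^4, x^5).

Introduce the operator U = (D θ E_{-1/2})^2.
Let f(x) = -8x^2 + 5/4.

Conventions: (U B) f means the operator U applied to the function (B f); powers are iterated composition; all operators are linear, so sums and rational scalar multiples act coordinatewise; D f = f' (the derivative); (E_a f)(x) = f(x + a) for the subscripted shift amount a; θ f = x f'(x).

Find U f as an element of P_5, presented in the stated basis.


E_{-1/2} f = -8x^2 + 8x - 3/4
θ E_{-1/2} f = -16x^2 + 8x
D θ E_{-1/2} f = -32x + 8
E_{-1/2} (D θ E_{-1/2}) f = -32x + 24
θ E_{-1/2} (D θ E_{-1/2}) f = -32x
D θ E_{-1/2} (D θ E_{-1/2}) f = -32

g(x) = -32


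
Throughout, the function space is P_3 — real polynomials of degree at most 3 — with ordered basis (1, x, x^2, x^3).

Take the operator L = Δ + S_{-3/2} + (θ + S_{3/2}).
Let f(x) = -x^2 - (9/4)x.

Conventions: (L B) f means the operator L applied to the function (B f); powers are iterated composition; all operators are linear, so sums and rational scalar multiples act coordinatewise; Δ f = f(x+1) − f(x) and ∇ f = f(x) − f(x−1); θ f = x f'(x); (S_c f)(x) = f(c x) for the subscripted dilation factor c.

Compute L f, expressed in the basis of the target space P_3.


g(x) = -(13/2)x^2 - (17/4)x - 13/4

Δ f = -2x - 13/4
S_{-3/2} f = -(9/4)x^2 + (27/8)x
θ f = -2x^2 - (9/4)x
S_{3/2} f = -(9/4)x^2 - (27/8)x
(θ + S_{3/2}) f = -(17/4)x^2 - (45/8)x
(Δ + S_{-3/2} + (θ + S_{3/2})) f = -(13/2)x^2 - (17/4)x - 13/4


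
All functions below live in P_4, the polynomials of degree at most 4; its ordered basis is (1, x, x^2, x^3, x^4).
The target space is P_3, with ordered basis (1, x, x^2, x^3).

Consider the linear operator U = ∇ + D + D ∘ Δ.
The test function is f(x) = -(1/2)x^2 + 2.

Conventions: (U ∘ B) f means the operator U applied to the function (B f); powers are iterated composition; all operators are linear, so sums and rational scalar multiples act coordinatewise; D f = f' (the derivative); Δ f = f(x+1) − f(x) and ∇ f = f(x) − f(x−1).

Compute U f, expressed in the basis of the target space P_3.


g(x) = -2x - 1/2

∇ f = -x + 1/2
D f = -x
Δ f = -x - 1/2
D Δ f = -1
(∇ + D + D ∘ Δ) f = -2x - 1/2


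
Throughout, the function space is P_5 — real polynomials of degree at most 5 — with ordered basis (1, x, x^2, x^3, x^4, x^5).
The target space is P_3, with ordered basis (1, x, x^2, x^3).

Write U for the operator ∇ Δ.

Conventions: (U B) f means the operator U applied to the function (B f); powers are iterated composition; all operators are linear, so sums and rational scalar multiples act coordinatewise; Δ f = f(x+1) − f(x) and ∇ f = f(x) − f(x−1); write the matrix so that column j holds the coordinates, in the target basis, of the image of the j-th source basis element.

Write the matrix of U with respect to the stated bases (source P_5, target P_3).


image of 1: 0
image of x: 0
image of x^2: 2
image of x^3: 6x
image of x^4: 12x^2 + 2
image of x^5: 20x^3 + 10x
each image's coordinates form column j of the matrix

the matrix is [[0, 0, 2, 0, 2, 0]; [0, 0, 0, 6, 0, 10]; [0, 0, 0, 0, 12, 0]; [0, 0, 0, 0, 0, 20]] (rows listed top to bottom)


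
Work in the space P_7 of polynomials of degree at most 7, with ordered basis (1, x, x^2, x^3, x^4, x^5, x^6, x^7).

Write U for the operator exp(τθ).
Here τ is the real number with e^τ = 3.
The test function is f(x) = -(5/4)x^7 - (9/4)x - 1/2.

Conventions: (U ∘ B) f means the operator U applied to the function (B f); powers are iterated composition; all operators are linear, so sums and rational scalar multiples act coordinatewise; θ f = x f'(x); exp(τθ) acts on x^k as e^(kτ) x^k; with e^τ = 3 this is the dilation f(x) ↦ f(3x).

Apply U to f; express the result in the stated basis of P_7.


the result is g(x) = -(10935/4)x^7 - (27/4)x - 1/2

exp(τθ) x^k = e^(kτ) x^k; with e^τ = 3 this sends x^k to 3^k x^k
x ↦ 3 x
x^7 ↦ 2187 x^7
applying this coordinatewise to f: exp(τθ) f = -(10935/4)x^7 - (27/4)x - 1/2


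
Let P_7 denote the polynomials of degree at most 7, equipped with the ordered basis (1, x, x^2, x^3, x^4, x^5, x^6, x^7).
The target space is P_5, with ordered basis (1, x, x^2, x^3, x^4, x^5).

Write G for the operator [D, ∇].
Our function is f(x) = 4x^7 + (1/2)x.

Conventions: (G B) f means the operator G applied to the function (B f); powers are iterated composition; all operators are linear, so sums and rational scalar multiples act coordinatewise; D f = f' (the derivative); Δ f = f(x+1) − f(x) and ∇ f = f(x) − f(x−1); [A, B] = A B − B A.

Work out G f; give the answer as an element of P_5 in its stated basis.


the result is g(x) = 0

∇ f = 28x^6 - 84x^5 + 140x^4 - 140x^3 + 84x^2 - 28x + 9/2
D ∇ f = 168x^5 - 420x^4 + 560x^3 - 420x^2 + 168x - 28
D f = 28x^6 + 1/2
∇ D f = 168x^5 - 420x^4 + 560x^3 - 420x^2 + 168x - 28
[D, ∇] f = 0


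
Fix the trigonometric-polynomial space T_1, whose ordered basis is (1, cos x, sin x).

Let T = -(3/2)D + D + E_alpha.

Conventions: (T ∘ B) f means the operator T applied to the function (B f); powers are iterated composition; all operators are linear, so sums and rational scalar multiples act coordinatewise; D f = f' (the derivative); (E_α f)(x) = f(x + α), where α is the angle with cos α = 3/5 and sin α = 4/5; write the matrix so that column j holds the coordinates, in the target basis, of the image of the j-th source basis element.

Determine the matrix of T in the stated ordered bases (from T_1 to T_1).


image of 1: 1
image of cos x: (3/5)cos x - (3/10)sin x
image of sin x: (3/10)cos x + (3/5)sin x
each image's coordinates form column j of the matrix

the matrix is [[1, 0, 0]; [0, 3/5, 3/10]; [0, -3/10, 3/5]] (rows listed top to bottom)


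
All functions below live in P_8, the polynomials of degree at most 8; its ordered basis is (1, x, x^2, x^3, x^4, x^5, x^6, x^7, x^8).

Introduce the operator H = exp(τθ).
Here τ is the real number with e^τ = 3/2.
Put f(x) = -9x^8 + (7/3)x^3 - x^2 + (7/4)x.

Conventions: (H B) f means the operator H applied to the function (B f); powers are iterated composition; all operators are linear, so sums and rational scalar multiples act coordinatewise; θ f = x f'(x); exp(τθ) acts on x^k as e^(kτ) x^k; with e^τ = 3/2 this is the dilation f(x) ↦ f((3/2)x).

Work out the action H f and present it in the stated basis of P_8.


exp(τθ) x^k = e^(kτ) x^k; with e^τ = 3/2 this sends x^k to (3/2)^k x^k
x ↦ 3/2 x
x^2 ↦ 9/4 x^2
x^3 ↦ 27/8 x^3
x^8 ↦ 6561/256 x^8
applying this coordinatewise to f: exp(τθ) f = -(59049/256)x^8 + (63/8)x^3 - (9/4)x^2 + (21/8)x

g(x) = -(59049/256)x^8 + (63/8)x^3 - (9/4)x^2 + (21/8)x


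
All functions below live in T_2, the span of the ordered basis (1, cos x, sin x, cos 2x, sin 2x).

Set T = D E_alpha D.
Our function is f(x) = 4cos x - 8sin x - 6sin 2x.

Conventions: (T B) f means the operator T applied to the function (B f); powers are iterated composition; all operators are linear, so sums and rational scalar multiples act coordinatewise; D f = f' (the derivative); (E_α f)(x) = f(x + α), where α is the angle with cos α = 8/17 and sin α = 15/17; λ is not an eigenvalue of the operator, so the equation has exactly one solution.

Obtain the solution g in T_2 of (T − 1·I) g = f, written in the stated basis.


write g with unknown coordinates in the stated basis and equate coefficients in (T − 1·I) g = f
solving from the highest basis element down gives g = -(22/5)cos x + (14/5)sin x - (1152/725)cos 2x - (426/725)sin 2x
check: T g = -(2/5)cos x - (26/5)sin x - (1152/725)cos 2x - (4776/725)sin 2x
so T g − 1·g = 4cos x - 8sin x - 6sin 2x = f ✓

g(x) = -(22/5)cos x + (14/5)sin x - (1152/725)cos 2x - (426/725)sin 2x


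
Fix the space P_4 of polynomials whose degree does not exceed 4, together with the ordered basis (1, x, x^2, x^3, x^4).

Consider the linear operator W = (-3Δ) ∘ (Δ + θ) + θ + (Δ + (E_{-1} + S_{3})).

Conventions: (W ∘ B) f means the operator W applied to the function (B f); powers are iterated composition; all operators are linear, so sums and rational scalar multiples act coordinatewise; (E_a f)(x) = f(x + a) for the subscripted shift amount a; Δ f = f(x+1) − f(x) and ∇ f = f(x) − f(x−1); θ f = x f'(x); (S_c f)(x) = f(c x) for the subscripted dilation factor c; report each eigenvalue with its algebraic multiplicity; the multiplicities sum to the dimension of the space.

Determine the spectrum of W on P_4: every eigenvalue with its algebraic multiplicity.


λ = 2 (multiplicity 1), λ = 5 (multiplicity 1), λ = 12 (multiplicity 1), λ = 31 (multiplicity 1), λ = 86 (multiplicity 1)

image of 1: 2
image of x: 5x - 3
image of x^2: 12x^2 - 12x - 10
image of x^3: 31x^3 - 27x^2 - 39x - 27
image of x^4: 86x^4 - 48x^3 - 96x^2 - 120x - 52
the matrix is upper triangular; its diagonal is (2, 5, 12, 31, 86)
for a triangular matrix the eigenvalues are the diagonal entries, with algebraic multiplicity their repetition count


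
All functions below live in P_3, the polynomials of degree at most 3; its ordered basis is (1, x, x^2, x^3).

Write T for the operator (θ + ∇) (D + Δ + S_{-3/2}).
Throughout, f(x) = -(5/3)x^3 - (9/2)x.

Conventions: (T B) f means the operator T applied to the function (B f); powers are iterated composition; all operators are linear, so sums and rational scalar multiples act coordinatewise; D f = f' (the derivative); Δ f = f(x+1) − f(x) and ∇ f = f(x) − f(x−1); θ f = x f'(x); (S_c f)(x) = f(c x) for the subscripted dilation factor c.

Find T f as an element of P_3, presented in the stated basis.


D f = -5x^2 - 9/2
Δ f = -5x^2 - 5x - 37/6
S_{-3/2} f = (45/8)x^3 + (27/4)x
(D + Δ + S_{-3/2}) f = (45/8)x^3 - 10x^2 + (7/4)x - 32/3
θ (D + Δ + S_{-3/2}) f = (135/8)x^3 - 20x^2 + (7/4)x
∇ (D + Δ + S_{-3/2}) f = (135/8)x^2 - (295/8)x + 139/8
(θ + ∇) (D + Δ + S_{-3/2}) f = (135/8)x^3 - (25/8)x^2 - (281/8)x + 139/8

the result is g(x) = (135/8)x^3 - (25/8)x^2 - (281/8)x + 139/8


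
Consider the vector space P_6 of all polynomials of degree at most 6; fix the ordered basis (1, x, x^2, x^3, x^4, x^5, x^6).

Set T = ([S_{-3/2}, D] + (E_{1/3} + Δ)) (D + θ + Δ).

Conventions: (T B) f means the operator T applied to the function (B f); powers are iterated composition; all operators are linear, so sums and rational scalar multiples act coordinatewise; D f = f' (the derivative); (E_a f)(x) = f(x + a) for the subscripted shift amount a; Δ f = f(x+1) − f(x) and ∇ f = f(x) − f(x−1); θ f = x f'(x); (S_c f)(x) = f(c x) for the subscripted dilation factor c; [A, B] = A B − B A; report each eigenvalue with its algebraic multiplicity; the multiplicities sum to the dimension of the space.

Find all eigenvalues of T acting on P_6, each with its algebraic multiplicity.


λ = 0 (multiplicity 1), λ = 1 (multiplicity 1), λ = 2 (multiplicity 1), λ = 3 (multiplicity 1), λ = 4 (multiplicity 1), λ = 5 (multiplicity 1), λ = 6 (multiplicity 1)

image of 1: 0
image of x: x + 35/6
image of x^2: 2x^2 - (17/3)x + 167/9
image of x^3: 3x^3 + (549/8)x^2 - 16x + 401/18
image of x^4: 4x^4 - (317/3)x^3 + (599/3)x^2 + (493/27)x + 2863/81
image of x^5: 5x^5 + (34535/96)x^4 - (3935/18)x^3 + (36425/108)x^2 + (4600/81)x + 27601/486
image of x^6: 6x^6 - (9975/16)x^5 + (7635/8)x^4 - (5345/36)x^3 + (13465/18)x^2 + (2867/18)x + 23000/243
the matrix is upper triangular; its diagonal is (0, 1, 2, 3, 4, 5, 6)
for a triangular matrix the eigenvalues are the diagonal entries, with algebraic multiplicity their repetition count


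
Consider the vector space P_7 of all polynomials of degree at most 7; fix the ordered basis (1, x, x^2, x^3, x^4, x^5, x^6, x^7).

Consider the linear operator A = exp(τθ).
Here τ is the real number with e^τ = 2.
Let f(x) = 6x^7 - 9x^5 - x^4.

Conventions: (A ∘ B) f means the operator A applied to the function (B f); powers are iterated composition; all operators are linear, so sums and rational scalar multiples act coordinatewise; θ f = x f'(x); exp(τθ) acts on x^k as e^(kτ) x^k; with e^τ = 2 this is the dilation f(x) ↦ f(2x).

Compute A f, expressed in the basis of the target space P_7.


the result is g(x) = 768x^7 - 288x^5 - 16x^4

exp(τθ) x^k = e^(kτ) x^k; with e^τ = 2 this sends x^k to 2^k x^k
x^4 ↦ 16 x^4
x^5 ↦ 32 x^5
x^7 ↦ 128 x^7
applying this coordinatewise to f: exp(τθ) f = 768x^7 - 288x^5 - 16x^4


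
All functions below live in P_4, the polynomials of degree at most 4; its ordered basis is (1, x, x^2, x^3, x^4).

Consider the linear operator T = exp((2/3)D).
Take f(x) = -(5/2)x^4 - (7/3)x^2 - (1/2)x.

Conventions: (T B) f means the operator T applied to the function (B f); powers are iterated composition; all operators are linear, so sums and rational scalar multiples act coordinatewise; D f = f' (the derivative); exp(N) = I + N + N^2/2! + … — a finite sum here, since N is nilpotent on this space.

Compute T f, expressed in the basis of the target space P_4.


order-1 term: -(20/3)x^3 - (28/9)x - 1/3
order-2 term: -(20/3)x^2 - 28/27
order-3 term: -(80/27)x
order-4 term: -40/81
the series for exp((2/3)D) f terminates at order 4
exp((2/3)D) f = -(5/2)x^4 - (20/3)x^3 - 9x^2 - (355/54)x - 151/81

the result is g(x) = -(5/2)x^4 - (20/3)x^3 - 9x^2 - (355/54)x - 151/81


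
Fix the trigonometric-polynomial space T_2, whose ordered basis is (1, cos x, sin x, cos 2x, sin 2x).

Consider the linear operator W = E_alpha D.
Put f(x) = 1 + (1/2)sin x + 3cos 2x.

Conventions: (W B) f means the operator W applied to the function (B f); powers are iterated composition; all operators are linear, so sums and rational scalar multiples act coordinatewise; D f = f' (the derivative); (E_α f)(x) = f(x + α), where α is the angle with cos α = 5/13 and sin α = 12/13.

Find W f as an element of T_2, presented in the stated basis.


D f = (1/2)cos x - 6sin 2x
E_alpha D f = (5/26)cos x - (6/13)sin x - (720/169)cos 2x + (714/169)sin 2x

the result is g(x) = (5/26)cos x - (6/13)sin x - (720/169)cos 2x + (714/169)sin 2x


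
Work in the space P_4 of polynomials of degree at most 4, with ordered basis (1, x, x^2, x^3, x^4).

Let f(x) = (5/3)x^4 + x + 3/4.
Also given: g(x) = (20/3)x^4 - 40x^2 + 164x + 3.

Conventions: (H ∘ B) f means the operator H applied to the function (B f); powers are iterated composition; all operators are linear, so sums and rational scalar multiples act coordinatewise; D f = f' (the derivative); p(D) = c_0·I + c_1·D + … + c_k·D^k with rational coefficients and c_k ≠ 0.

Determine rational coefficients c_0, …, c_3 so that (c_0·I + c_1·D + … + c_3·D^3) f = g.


p(D) = 4·I − 2·D^2 + 4·D^3, i.e. c_0 = 4, c_1 = 0, c_2 = -2, c_3 = 4

D^0 f = (5/3)x^4 + x + 3/4
D^1 f = (20/3)x^3 + 1
D^2 f = 20x^2
D^3 f = 40x
matching coefficients of g against c_0 f + c_1 Df + … from the top degree down determines the c_i
solution: c_0 = 4, c_1 = 0, c_2 = -2, c_3 = 4


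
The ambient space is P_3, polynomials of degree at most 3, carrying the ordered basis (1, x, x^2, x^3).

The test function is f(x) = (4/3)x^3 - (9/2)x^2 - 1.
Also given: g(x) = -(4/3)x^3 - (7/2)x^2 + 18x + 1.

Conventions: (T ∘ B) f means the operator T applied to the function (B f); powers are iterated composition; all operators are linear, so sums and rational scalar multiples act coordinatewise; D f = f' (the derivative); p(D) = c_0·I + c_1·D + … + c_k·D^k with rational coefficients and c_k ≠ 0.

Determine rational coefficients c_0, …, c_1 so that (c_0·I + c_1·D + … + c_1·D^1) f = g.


D^0 f = (4/3)x^3 - (9/2)x^2 - 1
D^1 f = 4x^2 - 9x
matching coefficients of g against c_0 f + c_1 Df + … from the top degree down determines the c_i
solution: c_0 = -1, c_1 = -2

c_0 = -1, c_1 = -2


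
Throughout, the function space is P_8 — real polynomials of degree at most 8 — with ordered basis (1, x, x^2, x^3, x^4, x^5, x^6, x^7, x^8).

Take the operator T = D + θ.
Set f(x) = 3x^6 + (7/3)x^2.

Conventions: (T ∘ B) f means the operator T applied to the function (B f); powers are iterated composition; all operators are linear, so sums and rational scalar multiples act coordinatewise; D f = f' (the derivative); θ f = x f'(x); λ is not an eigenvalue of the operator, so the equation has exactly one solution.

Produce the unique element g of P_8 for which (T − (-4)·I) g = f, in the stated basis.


the result is g(x) = (3/10)x^6 - (1/5)x^5 + (1/8)x^4 - (1/14)x^3 + (107/252)x^2 - (107/630)x + 107/2520

write g with unknown coordinates in the stated basis and equate coefficients in (T − (-4)·I) g = f
solving from the highest basis element down gives g = (3/10)x^6 - (1/5)x^5 + (1/8)x^4 - (1/14)x^3 + (107/252)x^2 - (107/630)x + 107/2520
check: T g = (9/5)x^6 + (4/5)x^5 - (1/2)x^4 + (2/7)x^3 + (40/63)x^2 + (214/315)x - 107/630
so T g − (-4)·g = 3x^6 + (7/3)x^2 = f ✓
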